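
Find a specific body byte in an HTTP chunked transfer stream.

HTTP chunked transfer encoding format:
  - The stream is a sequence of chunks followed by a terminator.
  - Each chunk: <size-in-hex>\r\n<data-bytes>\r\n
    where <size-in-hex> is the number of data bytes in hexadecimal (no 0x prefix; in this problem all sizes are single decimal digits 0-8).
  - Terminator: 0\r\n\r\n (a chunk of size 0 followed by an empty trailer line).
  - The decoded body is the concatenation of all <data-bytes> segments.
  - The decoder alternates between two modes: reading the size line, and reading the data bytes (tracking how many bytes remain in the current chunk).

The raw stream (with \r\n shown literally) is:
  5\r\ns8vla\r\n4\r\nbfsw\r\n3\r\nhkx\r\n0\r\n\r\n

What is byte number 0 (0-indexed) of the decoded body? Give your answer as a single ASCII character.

Chunk 1: stream[0..1]='5' size=0x5=5, data at stream[3..8]='s8vla' -> body[0..5], body so far='s8vla'
Chunk 2: stream[10..11]='4' size=0x4=4, data at stream[13..17]='bfsw' -> body[5..9], body so far='s8vlabfsw'
Chunk 3: stream[19..20]='3' size=0x3=3, data at stream[22..25]='hkx' -> body[9..12], body so far='s8vlabfswhkx'
Chunk 4: stream[27..28]='0' size=0 (terminator). Final body='s8vlabfswhkx' (12 bytes)
Body byte 0 = 's'

Answer: s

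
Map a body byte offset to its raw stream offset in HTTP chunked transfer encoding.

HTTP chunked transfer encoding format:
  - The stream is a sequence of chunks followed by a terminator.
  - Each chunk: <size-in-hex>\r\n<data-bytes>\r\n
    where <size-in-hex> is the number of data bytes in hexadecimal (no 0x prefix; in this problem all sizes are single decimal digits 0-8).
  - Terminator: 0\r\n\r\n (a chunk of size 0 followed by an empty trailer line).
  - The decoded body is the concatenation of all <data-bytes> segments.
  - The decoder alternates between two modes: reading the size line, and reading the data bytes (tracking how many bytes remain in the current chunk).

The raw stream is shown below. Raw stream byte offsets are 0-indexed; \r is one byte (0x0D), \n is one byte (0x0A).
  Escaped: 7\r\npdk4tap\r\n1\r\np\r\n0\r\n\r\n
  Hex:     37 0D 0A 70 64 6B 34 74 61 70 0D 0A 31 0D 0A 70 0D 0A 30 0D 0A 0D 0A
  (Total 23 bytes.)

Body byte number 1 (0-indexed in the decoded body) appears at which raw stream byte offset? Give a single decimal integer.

Chunk 1: stream[0..1]='7' size=0x7=7, data at stream[3..10]='pdk4tap' -> body[0..7], body so far='pdk4tap'
Chunk 2: stream[12..13]='1' size=0x1=1, data at stream[15..16]='p' -> body[7..8], body so far='pdk4tapp'
Chunk 3: stream[18..19]='0' size=0 (terminator). Final body='pdk4tapp' (8 bytes)
Body byte 1 at stream offset 4

Answer: 4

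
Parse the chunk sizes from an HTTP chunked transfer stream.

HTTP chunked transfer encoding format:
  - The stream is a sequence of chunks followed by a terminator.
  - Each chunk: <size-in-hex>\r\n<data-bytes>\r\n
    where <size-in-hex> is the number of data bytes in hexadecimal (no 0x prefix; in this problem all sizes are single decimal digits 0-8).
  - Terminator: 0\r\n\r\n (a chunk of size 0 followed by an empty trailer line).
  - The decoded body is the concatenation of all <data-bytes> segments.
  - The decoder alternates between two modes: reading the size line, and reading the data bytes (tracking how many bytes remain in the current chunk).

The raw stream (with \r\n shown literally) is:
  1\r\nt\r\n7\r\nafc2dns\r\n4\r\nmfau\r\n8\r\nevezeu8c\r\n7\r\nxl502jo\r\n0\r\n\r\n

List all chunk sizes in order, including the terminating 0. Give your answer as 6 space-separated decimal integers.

Answer: 1 7 4 8 7 0

Derivation:
Chunk 1: stream[0..1]='1' size=0x1=1, data at stream[3..4]='t' -> body[0..1], body so far='t'
Chunk 2: stream[6..7]='7' size=0x7=7, data at stream[9..16]='afc2dns' -> body[1..8], body so far='tafc2dns'
Chunk 3: stream[18..19]='4' size=0x4=4, data at stream[21..25]='mfau' -> body[8..12], body so far='tafc2dnsmfau'
Chunk 4: stream[27..28]='8' size=0x8=8, data at stream[30..38]='evezeu8c' -> body[12..20], body so far='tafc2dnsmfauevezeu8c'
Chunk 5: stream[40..41]='7' size=0x7=7, data at stream[43..50]='xl502jo' -> body[20..27], body so far='tafc2dnsmfauevezeu8cxl502jo'
Chunk 6: stream[52..53]='0' size=0 (terminator). Final body='tafc2dnsmfauevezeu8cxl502jo' (27 bytes)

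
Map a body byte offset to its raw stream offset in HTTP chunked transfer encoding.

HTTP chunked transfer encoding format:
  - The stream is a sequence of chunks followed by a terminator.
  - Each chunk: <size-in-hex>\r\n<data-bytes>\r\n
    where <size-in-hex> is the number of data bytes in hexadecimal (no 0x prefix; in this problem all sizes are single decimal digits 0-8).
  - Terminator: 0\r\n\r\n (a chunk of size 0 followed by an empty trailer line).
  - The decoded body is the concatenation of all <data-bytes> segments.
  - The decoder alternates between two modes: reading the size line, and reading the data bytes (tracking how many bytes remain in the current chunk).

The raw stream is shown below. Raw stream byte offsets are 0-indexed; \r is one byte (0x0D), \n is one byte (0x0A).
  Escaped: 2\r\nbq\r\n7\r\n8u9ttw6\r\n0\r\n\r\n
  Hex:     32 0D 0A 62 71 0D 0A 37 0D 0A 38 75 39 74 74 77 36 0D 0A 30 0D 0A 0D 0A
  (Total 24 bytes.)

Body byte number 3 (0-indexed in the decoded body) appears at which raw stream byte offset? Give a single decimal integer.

Chunk 1: stream[0..1]='2' size=0x2=2, data at stream[3..5]='bq' -> body[0..2], body so far='bq'
Chunk 2: stream[7..8]='7' size=0x7=7, data at stream[10..17]='8u9ttw6' -> body[2..9], body so far='bq8u9ttw6'
Chunk 3: stream[19..20]='0' size=0 (terminator). Final body='bq8u9ttw6' (9 bytes)
Body byte 3 at stream offset 11

Answer: 11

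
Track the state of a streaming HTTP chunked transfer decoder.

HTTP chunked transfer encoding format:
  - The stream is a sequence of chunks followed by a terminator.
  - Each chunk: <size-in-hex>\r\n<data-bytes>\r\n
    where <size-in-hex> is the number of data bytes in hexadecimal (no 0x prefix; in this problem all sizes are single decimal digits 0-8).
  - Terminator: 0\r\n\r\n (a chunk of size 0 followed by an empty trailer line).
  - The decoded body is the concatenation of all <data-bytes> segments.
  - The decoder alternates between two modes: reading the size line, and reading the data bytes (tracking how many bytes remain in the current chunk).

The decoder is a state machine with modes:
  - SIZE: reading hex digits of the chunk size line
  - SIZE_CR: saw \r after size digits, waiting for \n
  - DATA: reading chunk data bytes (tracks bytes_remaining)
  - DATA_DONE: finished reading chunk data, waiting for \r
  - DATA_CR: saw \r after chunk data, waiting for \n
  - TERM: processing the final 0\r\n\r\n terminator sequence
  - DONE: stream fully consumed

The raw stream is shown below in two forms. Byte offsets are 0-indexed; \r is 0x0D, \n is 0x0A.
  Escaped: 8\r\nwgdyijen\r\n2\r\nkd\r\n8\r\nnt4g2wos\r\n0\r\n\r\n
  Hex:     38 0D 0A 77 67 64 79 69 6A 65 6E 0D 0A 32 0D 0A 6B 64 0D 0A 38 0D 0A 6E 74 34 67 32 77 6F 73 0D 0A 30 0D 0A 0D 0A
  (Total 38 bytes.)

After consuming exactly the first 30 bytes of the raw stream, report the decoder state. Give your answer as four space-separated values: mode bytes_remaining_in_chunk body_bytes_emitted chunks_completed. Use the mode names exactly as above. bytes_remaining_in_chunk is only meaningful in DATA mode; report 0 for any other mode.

Answer: DATA 1 17 2

Derivation:
Byte 0 = '8': mode=SIZE remaining=0 emitted=0 chunks_done=0
Byte 1 = 0x0D: mode=SIZE_CR remaining=0 emitted=0 chunks_done=0
Byte 2 = 0x0A: mode=DATA remaining=8 emitted=0 chunks_done=0
Byte 3 = 'w': mode=DATA remaining=7 emitted=1 chunks_done=0
Byte 4 = 'g': mode=DATA remaining=6 emitted=2 chunks_done=0
Byte 5 = 'd': mode=DATA remaining=5 emitted=3 chunks_done=0
Byte 6 = 'y': mode=DATA remaining=4 emitted=4 chunks_done=0
Byte 7 = 'i': mode=DATA remaining=3 emitted=5 chunks_done=0
Byte 8 = 'j': mode=DATA remaining=2 emitted=6 chunks_done=0
Byte 9 = 'e': mode=DATA remaining=1 emitted=7 chunks_done=0
Byte 10 = 'n': mode=DATA_DONE remaining=0 emitted=8 chunks_done=0
Byte 11 = 0x0D: mode=DATA_CR remaining=0 emitted=8 chunks_done=0
Byte 12 = 0x0A: mode=SIZE remaining=0 emitted=8 chunks_done=1
Byte 13 = '2': mode=SIZE remaining=0 emitted=8 chunks_done=1
Byte 14 = 0x0D: mode=SIZE_CR remaining=0 emitted=8 chunks_done=1
Byte 15 = 0x0A: mode=DATA remaining=2 emitted=8 chunks_done=1
Byte 16 = 'k': mode=DATA remaining=1 emitted=9 chunks_done=1
Byte 17 = 'd': mode=DATA_DONE remaining=0 emitted=10 chunks_done=1
Byte 18 = 0x0D: mode=DATA_CR remaining=0 emitted=10 chunks_done=1
Byte 19 = 0x0A: mode=SIZE remaining=0 emitted=10 chunks_done=2
Byte 20 = '8': mode=SIZE remaining=0 emitted=10 chunks_done=2
Byte 21 = 0x0D: mode=SIZE_CR remaining=0 emitted=10 chunks_done=2
Byte 22 = 0x0A: mode=DATA remaining=8 emitted=10 chunks_done=2
Byte 23 = 'n': mode=DATA remaining=7 emitted=11 chunks_done=2
Byte 24 = 't': mode=DATA remaining=6 emitted=12 chunks_done=2
Byte 25 = '4': mode=DATA remaining=5 emitted=13 chunks_done=2
Byte 26 = 'g': mode=DATA remaining=4 emitted=14 chunks_done=2
Byte 27 = '2': mode=DATA remaining=3 emitted=15 chunks_done=2
Byte 28 = 'w': mode=DATA remaining=2 emitted=16 chunks_done=2
Byte 29 = 'o': mode=DATA remaining=1 emitted=17 chunks_done=2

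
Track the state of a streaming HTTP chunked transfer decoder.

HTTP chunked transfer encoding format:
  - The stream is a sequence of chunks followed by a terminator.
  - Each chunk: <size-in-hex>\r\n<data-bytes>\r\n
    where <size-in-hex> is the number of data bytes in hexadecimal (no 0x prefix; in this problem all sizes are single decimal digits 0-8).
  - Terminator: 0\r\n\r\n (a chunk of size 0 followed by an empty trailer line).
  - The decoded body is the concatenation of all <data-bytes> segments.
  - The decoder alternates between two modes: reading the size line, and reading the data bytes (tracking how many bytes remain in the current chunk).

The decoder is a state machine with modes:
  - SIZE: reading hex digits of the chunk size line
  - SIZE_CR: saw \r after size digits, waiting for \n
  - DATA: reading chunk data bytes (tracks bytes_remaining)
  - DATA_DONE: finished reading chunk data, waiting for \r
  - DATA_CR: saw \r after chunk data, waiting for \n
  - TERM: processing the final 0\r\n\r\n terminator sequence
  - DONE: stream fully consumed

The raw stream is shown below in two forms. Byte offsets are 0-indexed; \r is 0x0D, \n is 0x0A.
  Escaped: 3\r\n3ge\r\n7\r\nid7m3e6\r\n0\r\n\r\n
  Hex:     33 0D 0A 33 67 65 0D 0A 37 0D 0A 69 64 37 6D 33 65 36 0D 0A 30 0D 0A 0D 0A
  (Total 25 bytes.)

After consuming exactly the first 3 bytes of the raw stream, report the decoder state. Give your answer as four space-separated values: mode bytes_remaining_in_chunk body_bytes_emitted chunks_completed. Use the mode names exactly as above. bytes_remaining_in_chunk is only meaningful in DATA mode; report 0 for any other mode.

Answer: DATA 3 0 0

Derivation:
Byte 0 = '3': mode=SIZE remaining=0 emitted=0 chunks_done=0
Byte 1 = 0x0D: mode=SIZE_CR remaining=0 emitted=0 chunks_done=0
Byte 2 = 0x0A: mode=DATA remaining=3 emitted=0 chunks_done=0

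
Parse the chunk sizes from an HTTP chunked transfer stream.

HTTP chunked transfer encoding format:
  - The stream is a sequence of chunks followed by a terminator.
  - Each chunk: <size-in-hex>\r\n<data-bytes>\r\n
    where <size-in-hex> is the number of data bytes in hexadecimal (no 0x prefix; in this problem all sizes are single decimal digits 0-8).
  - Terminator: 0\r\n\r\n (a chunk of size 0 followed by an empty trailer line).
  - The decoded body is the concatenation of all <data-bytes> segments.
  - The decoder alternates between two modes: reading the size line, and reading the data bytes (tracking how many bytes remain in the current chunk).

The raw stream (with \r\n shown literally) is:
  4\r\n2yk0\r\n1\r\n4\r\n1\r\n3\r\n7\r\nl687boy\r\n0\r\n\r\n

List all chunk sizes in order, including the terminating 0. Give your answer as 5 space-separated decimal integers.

Chunk 1: stream[0..1]='4' size=0x4=4, data at stream[3..7]='2yk0' -> body[0..4], body so far='2yk0'
Chunk 2: stream[9..10]='1' size=0x1=1, data at stream[12..13]='4' -> body[4..5], body so far='2yk04'
Chunk 3: stream[15..16]='1' size=0x1=1, data at stream[18..19]='3' -> body[5..6], body so far='2yk043'
Chunk 4: stream[21..22]='7' size=0x7=7, data at stream[24..31]='l687boy' -> body[6..13], body so far='2yk043l687boy'
Chunk 5: stream[33..34]='0' size=0 (terminator). Final body='2yk043l687boy' (13 bytes)

Answer: 4 1 1 7 0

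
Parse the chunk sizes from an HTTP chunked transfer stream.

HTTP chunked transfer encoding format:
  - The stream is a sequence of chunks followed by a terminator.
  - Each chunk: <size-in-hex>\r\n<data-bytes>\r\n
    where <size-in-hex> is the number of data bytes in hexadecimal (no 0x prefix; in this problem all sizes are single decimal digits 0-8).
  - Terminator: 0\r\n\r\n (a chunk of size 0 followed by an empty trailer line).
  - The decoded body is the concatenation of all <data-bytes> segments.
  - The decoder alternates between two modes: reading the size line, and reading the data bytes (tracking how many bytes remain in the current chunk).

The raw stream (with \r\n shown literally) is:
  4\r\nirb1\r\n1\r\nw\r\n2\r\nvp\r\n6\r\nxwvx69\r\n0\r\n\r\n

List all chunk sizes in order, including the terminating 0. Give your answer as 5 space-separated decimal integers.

Chunk 1: stream[0..1]='4' size=0x4=4, data at stream[3..7]='irb1' -> body[0..4], body so far='irb1'
Chunk 2: stream[9..10]='1' size=0x1=1, data at stream[12..13]='w' -> body[4..5], body so far='irb1w'
Chunk 3: stream[15..16]='2' size=0x2=2, data at stream[18..20]='vp' -> body[5..7], body so far='irb1wvp'
Chunk 4: stream[22..23]='6' size=0x6=6, data at stream[25..31]='xwvx69' -> body[7..13], body so far='irb1wvpxwvx69'
Chunk 5: stream[33..34]='0' size=0 (terminator). Final body='irb1wvpxwvx69' (13 bytes)

Answer: 4 1 2 6 0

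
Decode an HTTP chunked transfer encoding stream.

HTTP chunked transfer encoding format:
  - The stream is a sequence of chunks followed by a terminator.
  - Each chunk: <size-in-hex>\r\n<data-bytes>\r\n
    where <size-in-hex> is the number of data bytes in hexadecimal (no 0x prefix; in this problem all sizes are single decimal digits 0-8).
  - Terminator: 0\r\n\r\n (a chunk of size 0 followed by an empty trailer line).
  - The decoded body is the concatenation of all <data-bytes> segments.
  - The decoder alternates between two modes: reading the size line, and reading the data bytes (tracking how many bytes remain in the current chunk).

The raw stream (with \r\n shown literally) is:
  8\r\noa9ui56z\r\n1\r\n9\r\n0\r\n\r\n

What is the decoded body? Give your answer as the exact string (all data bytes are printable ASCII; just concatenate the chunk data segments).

Answer: oa9ui56z9

Derivation:
Chunk 1: stream[0..1]='8' size=0x8=8, data at stream[3..11]='oa9ui56z' -> body[0..8], body so far='oa9ui56z'
Chunk 2: stream[13..14]='1' size=0x1=1, data at stream[16..17]='9' -> body[8..9], body so far='oa9ui56z9'
Chunk 3: stream[19..20]='0' size=0 (terminator). Final body='oa9ui56z9' (9 bytes)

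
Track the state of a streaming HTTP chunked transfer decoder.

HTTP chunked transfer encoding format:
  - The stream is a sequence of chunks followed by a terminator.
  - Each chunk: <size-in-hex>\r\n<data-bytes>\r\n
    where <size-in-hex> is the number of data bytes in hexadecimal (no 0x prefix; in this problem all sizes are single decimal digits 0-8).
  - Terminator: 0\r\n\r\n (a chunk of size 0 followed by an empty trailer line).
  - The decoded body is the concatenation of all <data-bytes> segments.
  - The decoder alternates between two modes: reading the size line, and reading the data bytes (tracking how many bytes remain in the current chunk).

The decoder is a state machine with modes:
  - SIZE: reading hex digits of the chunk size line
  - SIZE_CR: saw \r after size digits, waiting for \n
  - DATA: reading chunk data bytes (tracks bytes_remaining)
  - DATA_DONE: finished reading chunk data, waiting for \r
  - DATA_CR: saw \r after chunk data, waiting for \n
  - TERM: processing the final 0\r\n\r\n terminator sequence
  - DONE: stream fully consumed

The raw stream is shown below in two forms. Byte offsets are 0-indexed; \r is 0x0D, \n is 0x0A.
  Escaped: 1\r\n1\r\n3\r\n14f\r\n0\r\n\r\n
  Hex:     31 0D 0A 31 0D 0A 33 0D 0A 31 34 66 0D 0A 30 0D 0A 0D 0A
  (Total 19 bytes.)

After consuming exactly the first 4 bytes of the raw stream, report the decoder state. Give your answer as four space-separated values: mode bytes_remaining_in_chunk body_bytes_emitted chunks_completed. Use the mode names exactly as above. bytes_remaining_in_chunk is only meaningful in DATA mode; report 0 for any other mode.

Answer: DATA_DONE 0 1 0

Derivation:
Byte 0 = '1': mode=SIZE remaining=0 emitted=0 chunks_done=0
Byte 1 = 0x0D: mode=SIZE_CR remaining=0 emitted=0 chunks_done=0
Byte 2 = 0x0A: mode=DATA remaining=1 emitted=0 chunks_done=0
Byte 3 = '1': mode=DATA_DONE remaining=0 emitted=1 chunks_done=0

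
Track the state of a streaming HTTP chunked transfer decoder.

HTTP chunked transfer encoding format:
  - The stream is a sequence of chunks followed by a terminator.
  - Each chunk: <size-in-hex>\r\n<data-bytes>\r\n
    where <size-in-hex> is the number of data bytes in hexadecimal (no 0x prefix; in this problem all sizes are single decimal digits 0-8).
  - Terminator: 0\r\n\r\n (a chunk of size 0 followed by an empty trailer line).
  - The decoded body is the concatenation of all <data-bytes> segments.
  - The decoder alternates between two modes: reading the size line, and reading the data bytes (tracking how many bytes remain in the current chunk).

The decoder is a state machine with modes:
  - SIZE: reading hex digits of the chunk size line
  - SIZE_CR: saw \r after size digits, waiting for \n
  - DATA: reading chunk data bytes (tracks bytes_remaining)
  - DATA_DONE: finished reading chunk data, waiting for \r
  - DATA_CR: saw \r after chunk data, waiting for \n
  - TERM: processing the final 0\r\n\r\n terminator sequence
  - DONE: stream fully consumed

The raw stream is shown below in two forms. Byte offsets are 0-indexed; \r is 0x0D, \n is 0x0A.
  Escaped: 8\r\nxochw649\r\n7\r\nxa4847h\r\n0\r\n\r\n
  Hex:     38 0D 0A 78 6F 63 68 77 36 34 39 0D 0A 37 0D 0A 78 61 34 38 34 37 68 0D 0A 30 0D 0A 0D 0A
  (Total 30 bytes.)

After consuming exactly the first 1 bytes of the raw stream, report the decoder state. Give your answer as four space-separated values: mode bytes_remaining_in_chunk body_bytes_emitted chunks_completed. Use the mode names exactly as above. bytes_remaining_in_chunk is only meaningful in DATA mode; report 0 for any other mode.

Byte 0 = '8': mode=SIZE remaining=0 emitted=0 chunks_done=0

Answer: SIZE 0 0 0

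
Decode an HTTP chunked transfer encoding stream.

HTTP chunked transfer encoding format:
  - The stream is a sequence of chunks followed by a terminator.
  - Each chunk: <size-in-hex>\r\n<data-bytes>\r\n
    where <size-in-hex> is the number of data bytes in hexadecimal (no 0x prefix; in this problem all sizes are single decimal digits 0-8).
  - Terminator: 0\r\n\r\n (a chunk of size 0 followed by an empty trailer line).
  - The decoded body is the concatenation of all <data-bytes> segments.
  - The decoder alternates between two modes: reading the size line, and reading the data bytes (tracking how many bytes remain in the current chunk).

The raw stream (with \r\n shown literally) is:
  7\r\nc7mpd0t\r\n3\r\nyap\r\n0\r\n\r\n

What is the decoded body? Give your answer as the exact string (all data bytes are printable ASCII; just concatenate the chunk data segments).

Chunk 1: stream[0..1]='7' size=0x7=7, data at stream[3..10]='c7mpd0t' -> body[0..7], body so far='c7mpd0t'
Chunk 2: stream[12..13]='3' size=0x3=3, data at stream[15..18]='yap' -> body[7..10], body so far='c7mpd0tyap'
Chunk 3: stream[20..21]='0' size=0 (terminator). Final body='c7mpd0tyap' (10 bytes)

Answer: c7mpd0tyap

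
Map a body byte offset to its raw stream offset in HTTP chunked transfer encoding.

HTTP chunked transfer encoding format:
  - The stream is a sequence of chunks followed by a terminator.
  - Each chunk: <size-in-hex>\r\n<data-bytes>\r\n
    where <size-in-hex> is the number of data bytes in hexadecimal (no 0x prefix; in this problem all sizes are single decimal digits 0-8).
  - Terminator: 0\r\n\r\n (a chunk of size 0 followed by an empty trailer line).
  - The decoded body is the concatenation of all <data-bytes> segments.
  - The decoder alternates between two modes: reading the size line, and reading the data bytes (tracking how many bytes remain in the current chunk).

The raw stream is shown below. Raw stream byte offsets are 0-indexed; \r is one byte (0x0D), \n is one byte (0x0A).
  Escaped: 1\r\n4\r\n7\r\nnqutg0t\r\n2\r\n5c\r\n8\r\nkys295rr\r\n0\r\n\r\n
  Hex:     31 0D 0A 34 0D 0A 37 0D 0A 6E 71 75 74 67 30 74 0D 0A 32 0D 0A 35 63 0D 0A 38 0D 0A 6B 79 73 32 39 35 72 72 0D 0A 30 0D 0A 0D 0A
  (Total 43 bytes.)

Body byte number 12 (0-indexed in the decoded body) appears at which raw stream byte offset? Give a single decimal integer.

Answer: 30

Derivation:
Chunk 1: stream[0..1]='1' size=0x1=1, data at stream[3..4]='4' -> body[0..1], body so far='4'
Chunk 2: stream[6..7]='7' size=0x7=7, data at stream[9..16]='nqutg0t' -> body[1..8], body so far='4nqutg0t'
Chunk 3: stream[18..19]='2' size=0x2=2, data at stream[21..23]='5c' -> body[8..10], body so far='4nqutg0t5c'
Chunk 4: stream[25..26]='8' size=0x8=8, data at stream[28..36]='kys295rr' -> body[10..18], body so far='4nqutg0t5ckys295rr'
Chunk 5: stream[38..39]='0' size=0 (terminator). Final body='4nqutg0t5ckys295rr' (18 bytes)
Body byte 12 at stream offset 30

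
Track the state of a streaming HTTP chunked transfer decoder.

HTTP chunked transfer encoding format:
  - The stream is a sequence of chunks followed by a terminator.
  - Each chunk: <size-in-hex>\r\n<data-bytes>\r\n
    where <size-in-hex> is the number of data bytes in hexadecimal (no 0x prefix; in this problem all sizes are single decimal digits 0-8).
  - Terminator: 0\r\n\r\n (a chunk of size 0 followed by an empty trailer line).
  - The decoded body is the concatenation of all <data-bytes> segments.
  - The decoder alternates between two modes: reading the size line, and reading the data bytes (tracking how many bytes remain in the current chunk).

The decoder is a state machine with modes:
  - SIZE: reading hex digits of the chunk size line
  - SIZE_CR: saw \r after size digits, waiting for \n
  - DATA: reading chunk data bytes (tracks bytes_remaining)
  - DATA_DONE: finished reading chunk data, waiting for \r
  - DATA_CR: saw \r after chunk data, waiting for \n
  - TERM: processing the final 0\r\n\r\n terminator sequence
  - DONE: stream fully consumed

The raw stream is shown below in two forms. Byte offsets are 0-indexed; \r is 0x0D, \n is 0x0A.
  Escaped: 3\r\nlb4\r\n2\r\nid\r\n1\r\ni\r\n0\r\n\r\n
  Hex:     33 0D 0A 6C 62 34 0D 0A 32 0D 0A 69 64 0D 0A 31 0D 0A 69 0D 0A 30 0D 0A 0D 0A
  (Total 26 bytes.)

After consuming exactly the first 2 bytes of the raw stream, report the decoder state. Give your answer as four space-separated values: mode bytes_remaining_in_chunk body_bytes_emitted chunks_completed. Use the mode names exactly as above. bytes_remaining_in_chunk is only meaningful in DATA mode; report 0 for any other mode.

Byte 0 = '3': mode=SIZE remaining=0 emitted=0 chunks_done=0
Byte 1 = 0x0D: mode=SIZE_CR remaining=0 emitted=0 chunks_done=0

Answer: SIZE_CR 0 0 0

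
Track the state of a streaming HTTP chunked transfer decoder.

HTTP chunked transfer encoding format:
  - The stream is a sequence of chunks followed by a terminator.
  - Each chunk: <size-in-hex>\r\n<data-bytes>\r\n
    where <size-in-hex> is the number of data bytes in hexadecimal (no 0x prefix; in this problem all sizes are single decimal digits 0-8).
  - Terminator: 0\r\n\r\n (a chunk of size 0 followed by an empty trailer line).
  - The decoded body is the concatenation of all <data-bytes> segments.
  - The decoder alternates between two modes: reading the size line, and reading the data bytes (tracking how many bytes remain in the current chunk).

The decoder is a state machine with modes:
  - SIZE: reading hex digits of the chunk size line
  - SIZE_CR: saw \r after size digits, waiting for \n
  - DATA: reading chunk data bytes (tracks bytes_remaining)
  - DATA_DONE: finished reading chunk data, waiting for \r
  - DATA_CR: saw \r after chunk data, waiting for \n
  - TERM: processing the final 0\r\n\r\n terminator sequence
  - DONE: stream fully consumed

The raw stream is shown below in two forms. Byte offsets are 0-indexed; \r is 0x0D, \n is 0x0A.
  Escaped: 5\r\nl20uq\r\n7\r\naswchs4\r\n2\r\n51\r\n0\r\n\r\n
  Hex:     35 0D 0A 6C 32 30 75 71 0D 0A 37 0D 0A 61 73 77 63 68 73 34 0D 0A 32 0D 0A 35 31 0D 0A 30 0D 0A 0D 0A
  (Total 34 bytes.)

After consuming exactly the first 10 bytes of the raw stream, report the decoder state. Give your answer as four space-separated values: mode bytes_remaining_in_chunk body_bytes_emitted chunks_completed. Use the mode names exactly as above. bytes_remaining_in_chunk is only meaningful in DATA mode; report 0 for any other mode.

Byte 0 = '5': mode=SIZE remaining=0 emitted=0 chunks_done=0
Byte 1 = 0x0D: mode=SIZE_CR remaining=0 emitted=0 chunks_done=0
Byte 2 = 0x0A: mode=DATA remaining=5 emitted=0 chunks_done=0
Byte 3 = 'l': mode=DATA remaining=4 emitted=1 chunks_done=0
Byte 4 = '2': mode=DATA remaining=3 emitted=2 chunks_done=0
Byte 5 = '0': mode=DATA remaining=2 emitted=3 chunks_done=0
Byte 6 = 'u': mode=DATA remaining=1 emitted=4 chunks_done=0
Byte 7 = 'q': mode=DATA_DONE remaining=0 emitted=5 chunks_done=0
Byte 8 = 0x0D: mode=DATA_CR remaining=0 emitted=5 chunks_done=0
Byte 9 = 0x0A: mode=SIZE remaining=0 emitted=5 chunks_done=1

Answer: SIZE 0 5 1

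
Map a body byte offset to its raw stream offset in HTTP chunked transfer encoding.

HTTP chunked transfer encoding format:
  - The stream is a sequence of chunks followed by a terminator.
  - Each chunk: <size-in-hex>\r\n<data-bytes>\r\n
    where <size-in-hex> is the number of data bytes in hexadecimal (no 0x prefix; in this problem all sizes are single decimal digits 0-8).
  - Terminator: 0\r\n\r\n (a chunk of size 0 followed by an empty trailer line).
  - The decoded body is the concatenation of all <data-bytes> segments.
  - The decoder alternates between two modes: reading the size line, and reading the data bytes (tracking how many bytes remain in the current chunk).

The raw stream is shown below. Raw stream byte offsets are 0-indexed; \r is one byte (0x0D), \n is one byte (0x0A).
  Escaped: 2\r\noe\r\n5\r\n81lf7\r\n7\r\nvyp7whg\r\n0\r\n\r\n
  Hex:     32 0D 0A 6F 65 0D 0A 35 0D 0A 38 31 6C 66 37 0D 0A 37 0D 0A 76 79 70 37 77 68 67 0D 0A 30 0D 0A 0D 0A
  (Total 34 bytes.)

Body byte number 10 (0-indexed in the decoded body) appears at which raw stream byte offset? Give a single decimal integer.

Answer: 23

Derivation:
Chunk 1: stream[0..1]='2' size=0x2=2, data at stream[3..5]='oe' -> body[0..2], body so far='oe'
Chunk 2: stream[7..8]='5' size=0x5=5, data at stream[10..15]='81lf7' -> body[2..7], body so far='oe81lf7'
Chunk 3: stream[17..18]='7' size=0x7=7, data at stream[20..27]='vyp7whg' -> body[7..14], body so far='oe81lf7vyp7whg'
Chunk 4: stream[29..30]='0' size=0 (terminator). Final body='oe81lf7vyp7whg' (14 bytes)
Body byte 10 at stream offset 23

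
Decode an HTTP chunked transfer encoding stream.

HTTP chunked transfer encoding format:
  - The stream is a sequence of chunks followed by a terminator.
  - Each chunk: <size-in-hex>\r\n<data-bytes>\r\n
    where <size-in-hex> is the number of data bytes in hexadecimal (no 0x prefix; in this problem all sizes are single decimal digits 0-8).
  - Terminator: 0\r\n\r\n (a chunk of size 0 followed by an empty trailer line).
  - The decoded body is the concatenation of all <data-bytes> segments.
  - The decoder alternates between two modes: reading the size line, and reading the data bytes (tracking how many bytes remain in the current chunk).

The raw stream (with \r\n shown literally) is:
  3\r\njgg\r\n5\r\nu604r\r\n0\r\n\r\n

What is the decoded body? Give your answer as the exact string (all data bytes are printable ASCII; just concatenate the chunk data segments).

Answer: jggu604r

Derivation:
Chunk 1: stream[0..1]='3' size=0x3=3, data at stream[3..6]='jgg' -> body[0..3], body so far='jgg'
Chunk 2: stream[8..9]='5' size=0x5=5, data at stream[11..16]='u604r' -> body[3..8], body so far='jggu604r'
Chunk 3: stream[18..19]='0' size=0 (terminator). Final body='jggu604r' (8 bytes)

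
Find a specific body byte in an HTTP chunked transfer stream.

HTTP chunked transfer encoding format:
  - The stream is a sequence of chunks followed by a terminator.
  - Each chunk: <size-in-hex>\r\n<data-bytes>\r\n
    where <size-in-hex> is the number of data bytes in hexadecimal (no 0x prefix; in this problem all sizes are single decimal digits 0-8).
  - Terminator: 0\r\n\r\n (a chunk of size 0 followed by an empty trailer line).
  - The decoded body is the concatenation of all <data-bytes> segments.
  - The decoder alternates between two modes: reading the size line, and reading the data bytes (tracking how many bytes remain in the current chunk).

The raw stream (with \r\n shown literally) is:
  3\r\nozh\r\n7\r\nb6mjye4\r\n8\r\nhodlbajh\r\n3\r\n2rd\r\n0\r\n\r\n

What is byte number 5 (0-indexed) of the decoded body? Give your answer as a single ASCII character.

Answer: m

Derivation:
Chunk 1: stream[0..1]='3' size=0x3=3, data at stream[3..6]='ozh' -> body[0..3], body so far='ozh'
Chunk 2: stream[8..9]='7' size=0x7=7, data at stream[11..18]='b6mjye4' -> body[3..10], body so far='ozhb6mjye4'
Chunk 3: stream[20..21]='8' size=0x8=8, data at stream[23..31]='hodlbajh' -> body[10..18], body so far='ozhb6mjye4hodlbajh'
Chunk 4: stream[33..34]='3' size=0x3=3, data at stream[36..39]='2rd' -> body[18..21], body so far='ozhb6mjye4hodlbajh2rd'
Chunk 5: stream[41..42]='0' size=0 (terminator). Final body='ozhb6mjye4hodlbajh2rd' (21 bytes)
Body byte 5 = 'm'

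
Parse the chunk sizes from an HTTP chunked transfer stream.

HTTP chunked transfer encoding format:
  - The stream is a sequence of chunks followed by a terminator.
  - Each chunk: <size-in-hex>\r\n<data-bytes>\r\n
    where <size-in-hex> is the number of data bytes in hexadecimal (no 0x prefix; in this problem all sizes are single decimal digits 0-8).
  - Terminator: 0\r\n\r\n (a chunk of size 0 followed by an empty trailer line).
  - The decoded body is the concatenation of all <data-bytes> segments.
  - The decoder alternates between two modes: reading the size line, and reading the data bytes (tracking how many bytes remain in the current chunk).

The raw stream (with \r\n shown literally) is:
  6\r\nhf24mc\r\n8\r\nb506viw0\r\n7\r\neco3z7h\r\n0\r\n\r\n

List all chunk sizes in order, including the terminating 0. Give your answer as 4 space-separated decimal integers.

Answer: 6 8 7 0

Derivation:
Chunk 1: stream[0..1]='6' size=0x6=6, data at stream[3..9]='hf24mc' -> body[0..6], body so far='hf24mc'
Chunk 2: stream[11..12]='8' size=0x8=8, data at stream[14..22]='b506viw0' -> body[6..14], body so far='hf24mcb506viw0'
Chunk 3: stream[24..25]='7' size=0x7=7, data at stream[27..34]='eco3z7h' -> body[14..21], body so far='hf24mcb506viw0eco3z7h'
Chunk 4: stream[36..37]='0' size=0 (terminator). Final body='hf24mcb506viw0eco3z7h' (21 bytes)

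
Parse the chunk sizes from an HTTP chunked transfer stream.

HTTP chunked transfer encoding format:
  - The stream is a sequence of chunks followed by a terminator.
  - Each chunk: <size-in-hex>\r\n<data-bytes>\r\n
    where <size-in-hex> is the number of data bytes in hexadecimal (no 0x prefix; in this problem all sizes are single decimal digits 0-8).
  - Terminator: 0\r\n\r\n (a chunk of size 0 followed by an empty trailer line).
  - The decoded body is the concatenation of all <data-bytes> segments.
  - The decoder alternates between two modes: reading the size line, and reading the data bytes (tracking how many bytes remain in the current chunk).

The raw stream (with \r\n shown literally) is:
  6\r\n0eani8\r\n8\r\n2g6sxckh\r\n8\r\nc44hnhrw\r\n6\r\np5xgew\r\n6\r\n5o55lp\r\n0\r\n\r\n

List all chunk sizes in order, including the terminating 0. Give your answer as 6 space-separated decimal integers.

Chunk 1: stream[0..1]='6' size=0x6=6, data at stream[3..9]='0eani8' -> body[0..6], body so far='0eani8'
Chunk 2: stream[11..12]='8' size=0x8=8, data at stream[14..22]='2g6sxckh' -> body[6..14], body so far='0eani82g6sxckh'
Chunk 3: stream[24..25]='8' size=0x8=8, data at stream[27..35]='c44hnhrw' -> body[14..22], body so far='0eani82g6sxckhc44hnhrw'
Chunk 4: stream[37..38]='6' size=0x6=6, data at stream[40..46]='p5xgew' -> body[22..28], body so far='0eani82g6sxckhc44hnhrwp5xgew'
Chunk 5: stream[48..49]='6' size=0x6=6, data at stream[51..57]='5o55lp' -> body[28..34], body so far='0eani82g6sxckhc44hnhrwp5xgew5o55lp'
Chunk 6: stream[59..60]='0' size=0 (terminator). Final body='0eani82g6sxckhc44hnhrwp5xgew5o55lp' (34 bytes)

Answer: 6 8 8 6 6 0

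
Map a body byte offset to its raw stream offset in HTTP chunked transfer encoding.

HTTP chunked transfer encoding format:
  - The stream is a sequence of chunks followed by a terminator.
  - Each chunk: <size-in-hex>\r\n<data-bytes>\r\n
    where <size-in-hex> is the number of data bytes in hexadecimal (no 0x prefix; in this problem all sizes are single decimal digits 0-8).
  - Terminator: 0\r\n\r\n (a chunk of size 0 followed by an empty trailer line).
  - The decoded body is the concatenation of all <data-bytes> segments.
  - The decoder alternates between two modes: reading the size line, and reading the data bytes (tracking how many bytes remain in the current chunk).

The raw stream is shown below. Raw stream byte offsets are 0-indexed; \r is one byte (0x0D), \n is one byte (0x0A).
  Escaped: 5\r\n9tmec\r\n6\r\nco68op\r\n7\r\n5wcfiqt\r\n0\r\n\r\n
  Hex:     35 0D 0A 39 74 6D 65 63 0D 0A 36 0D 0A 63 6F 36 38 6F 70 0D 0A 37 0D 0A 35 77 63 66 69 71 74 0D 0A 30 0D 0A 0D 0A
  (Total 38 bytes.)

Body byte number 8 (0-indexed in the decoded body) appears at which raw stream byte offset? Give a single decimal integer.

Chunk 1: stream[0..1]='5' size=0x5=5, data at stream[3..8]='9tmec' -> body[0..5], body so far='9tmec'
Chunk 2: stream[10..11]='6' size=0x6=6, data at stream[13..19]='co68op' -> body[5..11], body so far='9tmecco68op'
Chunk 3: stream[21..22]='7' size=0x7=7, data at stream[24..31]='5wcfiqt' -> body[11..18], body so far='9tmecco68op5wcfiqt'
Chunk 4: stream[33..34]='0' size=0 (terminator). Final body='9tmecco68op5wcfiqt' (18 bytes)
Body byte 8 at stream offset 16

Answer: 16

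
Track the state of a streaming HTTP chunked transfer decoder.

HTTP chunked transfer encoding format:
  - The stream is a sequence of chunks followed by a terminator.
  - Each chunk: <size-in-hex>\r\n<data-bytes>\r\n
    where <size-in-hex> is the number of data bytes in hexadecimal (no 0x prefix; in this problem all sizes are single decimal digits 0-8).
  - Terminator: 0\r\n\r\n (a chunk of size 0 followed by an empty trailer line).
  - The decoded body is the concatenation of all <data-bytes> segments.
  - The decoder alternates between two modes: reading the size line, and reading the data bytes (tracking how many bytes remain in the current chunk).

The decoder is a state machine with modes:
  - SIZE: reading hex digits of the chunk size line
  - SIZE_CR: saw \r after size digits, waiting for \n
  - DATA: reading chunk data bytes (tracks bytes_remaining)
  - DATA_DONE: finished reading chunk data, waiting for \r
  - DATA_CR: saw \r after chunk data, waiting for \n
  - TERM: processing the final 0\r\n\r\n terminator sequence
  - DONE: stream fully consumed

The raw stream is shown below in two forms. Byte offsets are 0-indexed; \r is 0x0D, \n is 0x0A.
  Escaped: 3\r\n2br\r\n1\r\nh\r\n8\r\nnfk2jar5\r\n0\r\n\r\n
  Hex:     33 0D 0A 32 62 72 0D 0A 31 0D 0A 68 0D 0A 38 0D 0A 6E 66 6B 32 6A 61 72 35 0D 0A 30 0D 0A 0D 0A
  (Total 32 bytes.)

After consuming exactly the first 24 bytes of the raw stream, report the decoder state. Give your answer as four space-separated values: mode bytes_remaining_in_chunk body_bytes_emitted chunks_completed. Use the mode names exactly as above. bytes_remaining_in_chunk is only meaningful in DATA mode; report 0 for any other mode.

Byte 0 = '3': mode=SIZE remaining=0 emitted=0 chunks_done=0
Byte 1 = 0x0D: mode=SIZE_CR remaining=0 emitted=0 chunks_done=0
Byte 2 = 0x0A: mode=DATA remaining=3 emitted=0 chunks_done=0
Byte 3 = '2': mode=DATA remaining=2 emitted=1 chunks_done=0
Byte 4 = 'b': mode=DATA remaining=1 emitted=2 chunks_done=0
Byte 5 = 'r': mode=DATA_DONE remaining=0 emitted=3 chunks_done=0
Byte 6 = 0x0D: mode=DATA_CR remaining=0 emitted=3 chunks_done=0
Byte 7 = 0x0A: mode=SIZE remaining=0 emitted=3 chunks_done=1
Byte 8 = '1': mode=SIZE remaining=0 emitted=3 chunks_done=1
Byte 9 = 0x0D: mode=SIZE_CR remaining=0 emitted=3 chunks_done=1
Byte 10 = 0x0A: mode=DATA remaining=1 emitted=3 chunks_done=1
Byte 11 = 'h': mode=DATA_DONE remaining=0 emitted=4 chunks_done=1
Byte 12 = 0x0D: mode=DATA_CR remaining=0 emitted=4 chunks_done=1
Byte 13 = 0x0A: mode=SIZE remaining=0 emitted=4 chunks_done=2
Byte 14 = '8': mode=SIZE remaining=0 emitted=4 chunks_done=2
Byte 15 = 0x0D: mode=SIZE_CR remaining=0 emitted=4 chunks_done=2
Byte 16 = 0x0A: mode=DATA remaining=8 emitted=4 chunks_done=2
Byte 17 = 'n': mode=DATA remaining=7 emitted=5 chunks_done=2
Byte 18 = 'f': mode=DATA remaining=6 emitted=6 chunks_done=2
Byte 19 = 'k': mode=DATA remaining=5 emitted=7 chunks_done=2
Byte 20 = '2': mode=DATA remaining=4 emitted=8 chunks_done=2
Byte 21 = 'j': mode=DATA remaining=3 emitted=9 chunks_done=2
Byte 22 = 'a': mode=DATA remaining=2 emitted=10 chunks_done=2
Byte 23 = 'r': mode=DATA remaining=1 emitted=11 chunks_done=2

Answer: DATA 1 11 2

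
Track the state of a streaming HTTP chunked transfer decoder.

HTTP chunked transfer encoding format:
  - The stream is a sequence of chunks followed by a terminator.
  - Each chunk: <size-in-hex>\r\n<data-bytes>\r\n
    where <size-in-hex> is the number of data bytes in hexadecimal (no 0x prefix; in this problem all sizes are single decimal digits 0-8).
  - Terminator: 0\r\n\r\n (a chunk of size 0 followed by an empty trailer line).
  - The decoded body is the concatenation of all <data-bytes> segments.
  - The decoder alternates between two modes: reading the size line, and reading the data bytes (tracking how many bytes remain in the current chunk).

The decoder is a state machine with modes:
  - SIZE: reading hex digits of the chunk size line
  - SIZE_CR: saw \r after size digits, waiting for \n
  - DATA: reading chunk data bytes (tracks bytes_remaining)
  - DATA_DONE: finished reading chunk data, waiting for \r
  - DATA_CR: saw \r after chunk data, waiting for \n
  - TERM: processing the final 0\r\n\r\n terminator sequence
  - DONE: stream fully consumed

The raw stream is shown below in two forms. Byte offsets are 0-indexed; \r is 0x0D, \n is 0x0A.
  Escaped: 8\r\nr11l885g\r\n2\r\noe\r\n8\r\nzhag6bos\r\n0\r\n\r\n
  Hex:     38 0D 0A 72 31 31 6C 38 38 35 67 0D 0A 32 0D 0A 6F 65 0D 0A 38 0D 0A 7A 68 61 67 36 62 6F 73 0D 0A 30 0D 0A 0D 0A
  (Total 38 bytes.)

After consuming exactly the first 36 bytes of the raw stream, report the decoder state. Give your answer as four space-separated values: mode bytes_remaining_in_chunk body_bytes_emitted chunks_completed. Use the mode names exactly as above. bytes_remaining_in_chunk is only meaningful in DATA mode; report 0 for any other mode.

Answer: TERM 0 18 3

Derivation:
Byte 0 = '8': mode=SIZE remaining=0 emitted=0 chunks_done=0
Byte 1 = 0x0D: mode=SIZE_CR remaining=0 emitted=0 chunks_done=0
Byte 2 = 0x0A: mode=DATA remaining=8 emitted=0 chunks_done=0
Byte 3 = 'r': mode=DATA remaining=7 emitted=1 chunks_done=0
Byte 4 = '1': mode=DATA remaining=6 emitted=2 chunks_done=0
Byte 5 = '1': mode=DATA remaining=5 emitted=3 chunks_done=0
Byte 6 = 'l': mode=DATA remaining=4 emitted=4 chunks_done=0
Byte 7 = '8': mode=DATA remaining=3 emitted=5 chunks_done=0
Byte 8 = '8': mode=DATA remaining=2 emitted=6 chunks_done=0
Byte 9 = '5': mode=DATA remaining=1 emitted=7 chunks_done=0
Byte 10 = 'g': mode=DATA_DONE remaining=0 emitted=8 chunks_done=0
Byte 11 = 0x0D: mode=DATA_CR remaining=0 emitted=8 chunks_done=0
Byte 12 = 0x0A: mode=SIZE remaining=0 emitted=8 chunks_done=1
Byte 13 = '2': mode=SIZE remaining=0 emitted=8 chunks_done=1
Byte 14 = 0x0D: mode=SIZE_CR remaining=0 emitted=8 chunks_done=1
Byte 15 = 0x0A: mode=DATA remaining=2 emitted=8 chunks_done=1
Byte 16 = 'o': mode=DATA remaining=1 emitted=9 chunks_done=1
Byte 17 = 'e': mode=DATA_DONE remaining=0 emitted=10 chunks_done=1
Byte 18 = 0x0D: mode=DATA_CR remaining=0 emitted=10 chunks_done=1
Byte 19 = 0x0A: mode=SIZE remaining=0 emitted=10 chunks_done=2
Byte 20 = '8': mode=SIZE remaining=0 emitted=10 chunks_done=2
Byte 21 = 0x0D: mode=SIZE_CR remaining=0 emitted=10 chunks_done=2
Byte 22 = 0x0A: mode=DATA remaining=8 emitted=10 chunks_done=2
Byte 23 = 'z': mode=DATA remaining=7 emitted=11 chunks_done=2
Byte 24 = 'h': mode=DATA remaining=6 emitted=12 chunks_done=2
Byte 25 = 'a': mode=DATA remaining=5 emitted=13 chunks_done=2
Byte 26 = 'g': mode=DATA remaining=4 emitted=14 chunks_done=2
Byte 27 = '6': mode=DATA remaining=3 emitted=15 chunks_done=2
Byte 28 = 'b': mode=DATA remaining=2 emitted=16 chunks_done=2
Byte 29 = 'o': mode=DATA remaining=1 emitted=17 chunks_done=2
Byte 30 = 's': mode=DATA_DONE remaining=0 emitted=18 chunks_done=2
Byte 31 = 0x0D: mode=DATA_CR remaining=0 emitted=18 chunks_done=2
Byte 32 = 0x0A: mode=SIZE remaining=0 emitted=18 chunks_done=3
Byte 33 = '0': mode=SIZE remaining=0 emitted=18 chunks_done=3
Byte 34 = 0x0D: mode=SIZE_CR remaining=0 emitted=18 chunks_done=3
Byte 35 = 0x0A: mode=TERM remaining=0 emitted=18 chunks_done=3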